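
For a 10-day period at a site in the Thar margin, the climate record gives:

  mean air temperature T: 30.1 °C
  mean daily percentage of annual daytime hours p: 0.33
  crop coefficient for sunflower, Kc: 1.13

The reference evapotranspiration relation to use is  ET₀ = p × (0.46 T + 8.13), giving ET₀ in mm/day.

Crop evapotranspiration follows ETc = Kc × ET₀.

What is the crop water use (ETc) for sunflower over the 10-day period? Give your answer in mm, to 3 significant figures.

81.9 mm

ET₀ = 0.33 × (0.46 × 30.1 + 8.13) = 0.33 × 21.976 = 7.2521 mm/d
ETc = Kc × ET₀ = 1.13 × 7.2521 = 8.1949 mm/d
Over 10 days: 8.1949 × 10 = 81.949 mm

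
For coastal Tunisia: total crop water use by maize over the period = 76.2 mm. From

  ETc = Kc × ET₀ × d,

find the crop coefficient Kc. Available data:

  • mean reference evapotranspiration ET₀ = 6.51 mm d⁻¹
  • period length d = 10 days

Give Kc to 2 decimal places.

1.17

ETc = Kc × ET₀ × d  ⇒  Kc = ETc / (ET₀ × d)
Kc = 76.2 / (6.51 × 10) = 76.2 / 65.10 = 1.1705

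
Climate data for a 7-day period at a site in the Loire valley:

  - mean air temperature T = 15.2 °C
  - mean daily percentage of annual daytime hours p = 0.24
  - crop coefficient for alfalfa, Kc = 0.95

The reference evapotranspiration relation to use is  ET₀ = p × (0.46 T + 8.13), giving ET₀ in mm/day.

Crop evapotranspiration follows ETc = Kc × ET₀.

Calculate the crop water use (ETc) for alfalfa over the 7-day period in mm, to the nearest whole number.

ET₀ = 0.24 × (0.46 × 15.2 + 8.13) = 0.24 × 15.122 = 3.6293 mm/d
ETc = Kc × ET₀ = 0.95 × 3.6293 = 3.4478 mm/d
Over 7 days: 3.4478 × 7 = 24.135 mm

24 mm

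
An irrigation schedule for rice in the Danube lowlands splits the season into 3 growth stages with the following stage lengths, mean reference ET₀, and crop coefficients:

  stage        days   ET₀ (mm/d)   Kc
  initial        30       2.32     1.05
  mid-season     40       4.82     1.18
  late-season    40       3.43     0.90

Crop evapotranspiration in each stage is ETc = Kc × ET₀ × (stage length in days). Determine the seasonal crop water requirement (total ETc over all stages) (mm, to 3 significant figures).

424 mm

initial: 1.05 × 2.32 × 30 = 73.08 mm
mid-season: 1.18 × 4.82 × 40 = 227.50 mm
late-season: 0.90 × 3.43 × 40 = 123.48 mm
Seasonal total = 424.06 mm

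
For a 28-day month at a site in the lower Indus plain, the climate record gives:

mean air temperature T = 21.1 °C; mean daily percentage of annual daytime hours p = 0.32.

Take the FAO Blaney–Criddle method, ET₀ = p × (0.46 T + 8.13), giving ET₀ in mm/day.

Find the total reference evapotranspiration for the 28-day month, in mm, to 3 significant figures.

160 mm

ET₀ = 0.32 × (0.46 × 21.1 + 8.13) = 0.32 × 17.836 = 5.7075 mm/d
Monthly total = 5.7075 × 28 = 159.810 mm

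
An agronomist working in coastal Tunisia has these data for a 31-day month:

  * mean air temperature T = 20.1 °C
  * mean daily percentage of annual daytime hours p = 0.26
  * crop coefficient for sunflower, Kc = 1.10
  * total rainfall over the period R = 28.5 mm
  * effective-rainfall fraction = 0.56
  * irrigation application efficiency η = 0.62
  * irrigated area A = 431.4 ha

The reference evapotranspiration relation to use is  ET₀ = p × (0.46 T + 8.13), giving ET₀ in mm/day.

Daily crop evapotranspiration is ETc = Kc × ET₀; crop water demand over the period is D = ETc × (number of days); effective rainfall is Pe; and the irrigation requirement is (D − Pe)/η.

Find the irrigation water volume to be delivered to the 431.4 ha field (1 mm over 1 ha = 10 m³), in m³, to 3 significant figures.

ET₀ = 0.26 × (0.46 × 20.1 + 8.13) = 0.26 × 17.376 = 4.5178 mm/d
ETc = Kc × ET₀ = 1.10 × 4.5178 = 4.9696 mm/d
Crop demand D = ETc × 31 d = 4.9696 × 31 = 154.058 mm
Pe = 0.56 × 28.5 = 15.960 mm
D − Pe = 154.058 − 15.960 = 138.098 mm
Gross irrigation = 138.098 / 0.62 = 222.739 mm
Volume = 222.739 mm × 431.4 ha × 10 = 960896.0 m³

961000 m³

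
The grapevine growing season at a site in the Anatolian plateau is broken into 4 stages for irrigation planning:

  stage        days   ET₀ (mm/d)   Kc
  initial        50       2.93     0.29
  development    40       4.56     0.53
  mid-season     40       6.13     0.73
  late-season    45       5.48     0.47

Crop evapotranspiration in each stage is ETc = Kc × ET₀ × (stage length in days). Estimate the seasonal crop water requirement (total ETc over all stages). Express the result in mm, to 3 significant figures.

434 mm

initial: 0.29 × 2.93 × 50 = 42.49 mm
development: 0.53 × 4.56 × 40 = 96.67 mm
mid-season: 0.73 × 6.13 × 40 = 179.00 mm
late-season: 0.47 × 5.48 × 45 = 115.90 mm
Seasonal total = 434.06 mm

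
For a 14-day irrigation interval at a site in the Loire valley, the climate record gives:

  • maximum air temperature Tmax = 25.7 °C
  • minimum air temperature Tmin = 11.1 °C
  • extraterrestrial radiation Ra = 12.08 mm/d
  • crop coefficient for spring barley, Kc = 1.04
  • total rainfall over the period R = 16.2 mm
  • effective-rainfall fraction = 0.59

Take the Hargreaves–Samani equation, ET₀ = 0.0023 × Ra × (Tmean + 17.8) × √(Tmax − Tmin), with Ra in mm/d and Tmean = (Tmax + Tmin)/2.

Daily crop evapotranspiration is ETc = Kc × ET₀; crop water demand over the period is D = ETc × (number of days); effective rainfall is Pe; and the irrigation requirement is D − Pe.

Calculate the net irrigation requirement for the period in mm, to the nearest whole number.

Tmean = (25.7 + 11.1)/2 = 18.40 °C
ET₀ = 0.0023 × 12.08 × (18.40 + 17.8) × √14.6 = 0.0023 × 12.08 × 36.20 × 3.8210 = 3.8431 mm/d
ETc = Kc × ET₀ = 1.04 × 3.8431 = 3.9968 mm/d
Crop demand D = ETc × 14 d = 3.9968 × 14 = 55.955 mm
Pe = 0.59 × 16.2 = 9.558 mm
D − Pe = 55.955 − 9.558 = 46.397 mm

46 mm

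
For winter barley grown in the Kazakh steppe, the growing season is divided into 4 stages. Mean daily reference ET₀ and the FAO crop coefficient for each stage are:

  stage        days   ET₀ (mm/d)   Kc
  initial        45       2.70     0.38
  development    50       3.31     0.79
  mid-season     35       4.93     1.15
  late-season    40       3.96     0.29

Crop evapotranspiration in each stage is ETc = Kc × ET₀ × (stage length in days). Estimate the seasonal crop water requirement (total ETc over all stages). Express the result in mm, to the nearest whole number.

421 mm

initial: 0.38 × 2.70 × 45 = 46.17 mm
development: 0.79 × 3.31 × 50 = 130.75 mm
mid-season: 1.15 × 4.93 × 35 = 198.43 mm
late-season: 0.29 × 3.96 × 40 = 45.94 mm
Seasonal total = 421.29 mm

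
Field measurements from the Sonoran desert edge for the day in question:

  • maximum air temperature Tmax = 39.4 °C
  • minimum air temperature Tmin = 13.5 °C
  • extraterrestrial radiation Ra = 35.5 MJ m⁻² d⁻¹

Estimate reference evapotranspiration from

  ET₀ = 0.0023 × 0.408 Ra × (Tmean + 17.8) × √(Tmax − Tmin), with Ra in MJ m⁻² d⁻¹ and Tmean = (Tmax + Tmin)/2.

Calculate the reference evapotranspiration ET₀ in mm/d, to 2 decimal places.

Tmean = (39.4 + 13.5)/2 = 26.45 °C
0.408 Ra = 0.408 × 35.5 = 14.4840 mm/d equivalent
ET₀ = 0.0023 × 14.4840 × (26.45 + 17.8) × √25.9 = 0.0023 × 14.4840 × 44.25 × 5.0892 = 7.5020 mm/d

7.50 mm/d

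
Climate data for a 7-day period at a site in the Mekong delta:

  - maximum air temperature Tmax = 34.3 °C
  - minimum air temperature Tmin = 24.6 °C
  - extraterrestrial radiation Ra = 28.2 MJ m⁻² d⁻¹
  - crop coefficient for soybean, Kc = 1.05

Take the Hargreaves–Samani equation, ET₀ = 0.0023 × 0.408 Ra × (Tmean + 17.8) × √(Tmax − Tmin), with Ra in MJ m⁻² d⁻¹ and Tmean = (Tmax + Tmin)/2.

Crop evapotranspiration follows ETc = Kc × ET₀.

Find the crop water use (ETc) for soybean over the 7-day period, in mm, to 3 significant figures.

28.6 mm

Tmean = (34.3 + 24.6)/2 = 29.45 °C
0.408 Ra = 0.408 × 28.2 = 11.5056 mm/d equivalent
ET₀ = 0.0023 × 11.5056 × (29.45 + 17.8) × √9.7 = 0.0023 × 11.5056 × 47.25 × 3.1145 = 3.8943 mm/d
ETc = Kc × ET₀ = 1.05 × 3.8943 = 4.0890 mm/d
Over 7 days: 4.0890 × 7 = 28.623 mm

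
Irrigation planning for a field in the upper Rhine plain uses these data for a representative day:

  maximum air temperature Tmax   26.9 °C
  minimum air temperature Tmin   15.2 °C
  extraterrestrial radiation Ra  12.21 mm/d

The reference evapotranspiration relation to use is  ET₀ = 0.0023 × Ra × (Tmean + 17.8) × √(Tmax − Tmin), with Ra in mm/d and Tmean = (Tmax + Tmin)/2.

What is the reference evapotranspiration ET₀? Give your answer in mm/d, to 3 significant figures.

Tmean = (26.9 + 15.2)/2 = 21.05 °C
ET₀ = 0.0023 × 12.21 × (21.05 + 17.8) × √11.7 = 0.0023 × 12.21 × 38.85 × 3.4205 = 3.7318 mm/d

3.73 mm/d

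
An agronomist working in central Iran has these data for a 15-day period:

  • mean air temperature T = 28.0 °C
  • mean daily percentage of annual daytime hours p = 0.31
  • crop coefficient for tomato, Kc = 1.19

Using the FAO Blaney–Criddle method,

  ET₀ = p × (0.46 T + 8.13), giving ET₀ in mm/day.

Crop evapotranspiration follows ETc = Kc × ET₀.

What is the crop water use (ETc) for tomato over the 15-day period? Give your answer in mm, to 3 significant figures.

ET₀ = 0.31 × (0.46 × 28.0 + 8.13) = 0.31 × 21.010 = 6.5131 mm/d
ETc = Kc × ET₀ = 1.19 × 6.5131 = 7.7506 mm/d
Over 15 days: 7.7506 × 15 = 116.259 mm

116 mm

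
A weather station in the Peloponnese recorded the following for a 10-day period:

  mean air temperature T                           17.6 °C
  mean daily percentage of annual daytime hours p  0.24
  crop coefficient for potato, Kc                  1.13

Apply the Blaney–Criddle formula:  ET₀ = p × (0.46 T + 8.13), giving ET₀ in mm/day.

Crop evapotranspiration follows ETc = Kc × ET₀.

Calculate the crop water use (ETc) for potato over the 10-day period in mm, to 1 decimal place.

ET₀ = 0.24 × (0.46 × 17.6 + 8.13) = 0.24 × 16.226 = 3.8942 mm/d
ETc = Kc × ET₀ = 1.13 × 3.8942 = 4.4004 mm/d
Over 10 days: 4.4004 × 10 = 44.004 mm

44.0 mm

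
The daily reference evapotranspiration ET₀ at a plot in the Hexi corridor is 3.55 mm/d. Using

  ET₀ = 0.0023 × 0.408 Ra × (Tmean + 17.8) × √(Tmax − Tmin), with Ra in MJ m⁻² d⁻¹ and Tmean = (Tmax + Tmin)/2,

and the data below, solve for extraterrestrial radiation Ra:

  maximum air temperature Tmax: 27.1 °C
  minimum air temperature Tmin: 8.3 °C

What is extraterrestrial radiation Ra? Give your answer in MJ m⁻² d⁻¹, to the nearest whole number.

Tmean = (27.1+8.3)/2 = 17.70 °C; ΔT = 18.8
Ra = ET₀ / [0.0023 × 0.408 × (Tmean+17.8) × √ΔT]
   = 3.55 / (0.0023 × 0.408 × 35.50 × 4.3359) = 24.577 MJ m⁻² d⁻¹

25 MJ m⁻² d⁻¹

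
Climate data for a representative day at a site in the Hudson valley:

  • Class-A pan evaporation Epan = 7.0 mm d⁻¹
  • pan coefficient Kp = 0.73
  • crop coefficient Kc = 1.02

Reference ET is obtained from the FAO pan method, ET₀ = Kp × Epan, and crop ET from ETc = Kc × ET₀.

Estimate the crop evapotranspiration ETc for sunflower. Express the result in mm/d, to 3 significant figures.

ET₀ = 0.73 × 7.0 = 5.1100 mm/d
ETc = Kc × ET₀ = 1.02 × 5.1100 = 5.2122 mm/d

5.21 mm/d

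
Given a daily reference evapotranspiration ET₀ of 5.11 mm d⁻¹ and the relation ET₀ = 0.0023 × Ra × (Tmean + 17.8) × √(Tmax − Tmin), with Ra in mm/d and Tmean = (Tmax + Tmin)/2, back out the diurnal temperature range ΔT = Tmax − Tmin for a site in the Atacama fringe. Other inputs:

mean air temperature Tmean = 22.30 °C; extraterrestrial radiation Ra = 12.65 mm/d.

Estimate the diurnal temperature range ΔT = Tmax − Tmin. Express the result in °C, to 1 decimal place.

19.2 °C

√ΔT = ET₀ / [0.0023 × Ra × (Tmean+17.8)] = 5.11 / (0.0023 × 12.65 × 40.10) = 4.3798
ΔT = 4.3798² = 19.183 °C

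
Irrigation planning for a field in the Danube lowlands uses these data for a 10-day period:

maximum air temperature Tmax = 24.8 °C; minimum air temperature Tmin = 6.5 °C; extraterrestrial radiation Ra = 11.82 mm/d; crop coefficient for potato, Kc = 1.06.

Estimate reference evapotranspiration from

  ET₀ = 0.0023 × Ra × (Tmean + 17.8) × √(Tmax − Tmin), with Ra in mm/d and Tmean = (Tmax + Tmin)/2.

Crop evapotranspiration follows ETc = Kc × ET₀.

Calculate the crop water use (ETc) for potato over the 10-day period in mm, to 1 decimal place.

Tmean = (24.8 + 6.5)/2 = 15.65 °C
ET₀ = 0.0023 × 11.82 × (15.65 + 17.8) × √18.3 = 0.0023 × 11.82 × 33.45 × 4.2778 = 3.8901 mm/d
ETc = Kc × ET₀ = 1.06 × 3.8901 = 4.1235 mm/d
Over 10 days: 4.1235 × 10 = 41.235 mm

41.2 mm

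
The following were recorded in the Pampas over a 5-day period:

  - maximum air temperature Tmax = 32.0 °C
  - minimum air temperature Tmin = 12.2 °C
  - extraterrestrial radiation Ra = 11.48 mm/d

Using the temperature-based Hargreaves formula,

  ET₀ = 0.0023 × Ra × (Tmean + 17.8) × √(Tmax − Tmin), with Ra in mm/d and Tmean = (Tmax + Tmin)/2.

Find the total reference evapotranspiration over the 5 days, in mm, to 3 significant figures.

Tmean = (32.0 + 12.2)/2 = 22.10 °C
ET₀ = 0.0023 × 11.48 × (22.10 + 17.8) × √19.8 = 0.0023 × 11.48 × 39.90 × 4.4497 = 4.6878 mm/d
Over 5 days: 4.6878 × 5 = 23.439 mm

23.4 mm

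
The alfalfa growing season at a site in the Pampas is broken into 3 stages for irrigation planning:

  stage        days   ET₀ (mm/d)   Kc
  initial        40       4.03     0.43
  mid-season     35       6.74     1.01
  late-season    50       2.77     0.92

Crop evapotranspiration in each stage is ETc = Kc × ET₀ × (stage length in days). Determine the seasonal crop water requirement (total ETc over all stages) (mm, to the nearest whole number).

435 mm

initial: 0.43 × 4.03 × 40 = 69.32 mm
mid-season: 1.01 × 6.74 × 35 = 238.26 mm
late-season: 0.92 × 2.77 × 50 = 127.42 mm
Seasonal total = 435.00 mm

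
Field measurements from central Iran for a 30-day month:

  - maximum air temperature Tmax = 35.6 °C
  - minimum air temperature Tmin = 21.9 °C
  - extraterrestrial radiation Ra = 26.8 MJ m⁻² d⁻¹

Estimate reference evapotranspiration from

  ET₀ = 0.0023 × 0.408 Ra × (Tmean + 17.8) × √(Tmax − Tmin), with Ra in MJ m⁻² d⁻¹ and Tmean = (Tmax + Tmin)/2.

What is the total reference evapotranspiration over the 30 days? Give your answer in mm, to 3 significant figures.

130 mm

Tmean = (35.6 + 21.9)/2 = 28.75 °C
0.408 Ra = 0.408 × 26.8 = 10.9344 mm/d equivalent
ET₀ = 0.0023 × 10.9344 × (28.75 + 17.8) × √13.7 = 0.0023 × 10.9344 × 46.55 × 3.7014 = 4.3332 mm/d
Over 30 days: 4.3332 × 30 = 129.996 mm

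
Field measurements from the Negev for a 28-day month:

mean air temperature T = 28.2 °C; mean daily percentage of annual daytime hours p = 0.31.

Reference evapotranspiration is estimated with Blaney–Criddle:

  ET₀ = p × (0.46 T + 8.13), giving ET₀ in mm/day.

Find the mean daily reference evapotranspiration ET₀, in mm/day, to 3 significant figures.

6.54 mm/day

ET₀ = 0.31 × (0.46 × 28.2 + 8.13) = 0.31 × 21.102 = 6.5416 mm/d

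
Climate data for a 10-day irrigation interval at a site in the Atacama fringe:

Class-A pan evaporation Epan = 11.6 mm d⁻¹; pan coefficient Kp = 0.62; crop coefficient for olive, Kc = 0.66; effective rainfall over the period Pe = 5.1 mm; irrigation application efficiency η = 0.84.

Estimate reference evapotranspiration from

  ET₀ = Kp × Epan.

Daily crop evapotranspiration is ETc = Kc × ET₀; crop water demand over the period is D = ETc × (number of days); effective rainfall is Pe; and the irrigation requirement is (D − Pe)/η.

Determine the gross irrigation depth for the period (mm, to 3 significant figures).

ET₀ = 0.62 × 11.6 = 7.1920 mm/d
ETc = Kc × ET₀ = 0.66 × 7.1920 = 4.7467 mm/d
Crop demand D = ETc × 10 d = 4.7467 × 10 = 47.467 mm
D − Pe = 47.467 − 5.1 = 42.367 mm
Gross irrigation = 42.367 / 0.84 = 50.437 mm

50.4 mm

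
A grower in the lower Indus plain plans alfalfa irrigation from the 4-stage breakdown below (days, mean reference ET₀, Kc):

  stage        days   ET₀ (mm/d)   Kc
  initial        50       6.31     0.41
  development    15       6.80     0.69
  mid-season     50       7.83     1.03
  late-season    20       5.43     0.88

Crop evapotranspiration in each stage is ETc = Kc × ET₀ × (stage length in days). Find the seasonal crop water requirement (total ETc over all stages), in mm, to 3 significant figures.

699 mm

initial: 0.41 × 6.31 × 50 = 129.36 mm
development: 0.69 × 6.80 × 15 = 70.38 mm
mid-season: 1.03 × 7.83 × 50 = 403.25 mm
late-season: 0.88 × 5.43 × 20 = 95.57 mm
Seasonal total = 698.56 mm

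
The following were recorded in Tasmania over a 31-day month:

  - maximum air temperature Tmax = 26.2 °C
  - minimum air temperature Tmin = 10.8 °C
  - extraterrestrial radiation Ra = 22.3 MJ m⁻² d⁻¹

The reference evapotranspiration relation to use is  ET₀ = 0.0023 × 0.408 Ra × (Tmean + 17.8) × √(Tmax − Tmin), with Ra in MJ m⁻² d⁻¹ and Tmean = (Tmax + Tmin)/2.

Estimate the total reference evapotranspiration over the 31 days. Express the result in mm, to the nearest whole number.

92 mm

Tmean = (26.2 + 10.8)/2 = 18.50 °C
0.408 Ra = 0.408 × 22.3 = 9.0984 mm/d equivalent
ET₀ = 0.0023 × 9.0984 × (18.50 + 17.8) × √15.4 = 0.0023 × 9.0984 × 36.30 × 3.9243 = 2.9810 mm/d
Over 31 days: 2.9810 × 31 = 92.411 mm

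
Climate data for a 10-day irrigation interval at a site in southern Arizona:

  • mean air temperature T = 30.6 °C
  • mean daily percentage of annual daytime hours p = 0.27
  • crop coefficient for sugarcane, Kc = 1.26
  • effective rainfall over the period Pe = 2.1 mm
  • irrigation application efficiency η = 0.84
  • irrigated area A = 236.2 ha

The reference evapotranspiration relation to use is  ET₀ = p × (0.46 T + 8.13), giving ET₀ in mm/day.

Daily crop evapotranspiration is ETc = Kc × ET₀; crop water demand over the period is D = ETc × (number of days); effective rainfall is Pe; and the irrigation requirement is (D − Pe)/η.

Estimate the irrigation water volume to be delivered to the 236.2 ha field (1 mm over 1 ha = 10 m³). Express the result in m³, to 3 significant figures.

ET₀ = 0.27 × (0.46 × 30.6 + 8.13) = 0.27 × 22.206 = 5.9956 mm/d
ETc = Kc × ET₀ = 1.26 × 5.9956 = 7.5545 mm/d
Crop demand D = ETc × 10 d = 7.5545 × 10 = 75.545 mm
D − Pe = 75.545 − 2.1 = 73.445 mm
Gross irrigation = 73.445 / 0.84 = 87.435 mm
Volume = 87.435 mm × 236.2 ha × 10 = 206521.5 m³

207000 m³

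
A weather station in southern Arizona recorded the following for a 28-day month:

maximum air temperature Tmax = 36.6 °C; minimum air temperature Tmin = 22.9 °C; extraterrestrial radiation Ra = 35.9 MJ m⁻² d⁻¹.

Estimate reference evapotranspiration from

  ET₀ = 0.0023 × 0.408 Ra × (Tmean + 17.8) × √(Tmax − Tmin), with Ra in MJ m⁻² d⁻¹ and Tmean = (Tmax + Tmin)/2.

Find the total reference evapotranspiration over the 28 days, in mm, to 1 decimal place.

166.0 mm

Tmean = (36.6 + 22.9)/2 = 29.75 °C
0.408 Ra = 0.408 × 35.9 = 14.6472 mm/d equivalent
ET₀ = 0.0023 × 14.6472 × (29.75 + 17.8) × √13.7 = 0.0023 × 14.6472 × 47.55 × 3.7014 = 5.9292 mm/d
Over 28 days: 5.9292 × 28 = 166.018 mm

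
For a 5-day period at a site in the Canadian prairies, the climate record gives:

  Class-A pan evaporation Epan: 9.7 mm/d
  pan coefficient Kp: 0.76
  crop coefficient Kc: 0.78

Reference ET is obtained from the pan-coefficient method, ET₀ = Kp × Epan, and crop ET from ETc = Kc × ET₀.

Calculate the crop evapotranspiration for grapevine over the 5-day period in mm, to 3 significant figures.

28.8 mm

ET₀ = 0.76 × 9.7 = 7.3720 mm/d
ETc = Kc × ET₀ = 0.78 × 7.3720 = 5.7502 mm/d
Over 5 days: 5.7502 × 5 = 28.751 mm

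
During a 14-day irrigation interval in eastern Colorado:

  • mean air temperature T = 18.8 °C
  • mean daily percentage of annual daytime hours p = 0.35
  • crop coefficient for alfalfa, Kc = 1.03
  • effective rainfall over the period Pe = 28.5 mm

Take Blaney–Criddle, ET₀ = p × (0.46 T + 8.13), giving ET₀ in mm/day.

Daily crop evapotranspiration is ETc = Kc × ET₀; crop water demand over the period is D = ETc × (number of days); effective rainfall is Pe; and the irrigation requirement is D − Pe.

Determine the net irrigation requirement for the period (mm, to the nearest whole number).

ET₀ = 0.35 × (0.46 × 18.8 + 8.13) = 0.35 × 16.778 = 5.8723 mm/d
ETc = Kc × ET₀ = 1.03 × 5.8723 = 6.0485 mm/d
Crop demand D = ETc × 14 d = 6.0485 × 14 = 84.679 mm
D − Pe = 84.679 − 28.5 = 56.179 mm

56 mm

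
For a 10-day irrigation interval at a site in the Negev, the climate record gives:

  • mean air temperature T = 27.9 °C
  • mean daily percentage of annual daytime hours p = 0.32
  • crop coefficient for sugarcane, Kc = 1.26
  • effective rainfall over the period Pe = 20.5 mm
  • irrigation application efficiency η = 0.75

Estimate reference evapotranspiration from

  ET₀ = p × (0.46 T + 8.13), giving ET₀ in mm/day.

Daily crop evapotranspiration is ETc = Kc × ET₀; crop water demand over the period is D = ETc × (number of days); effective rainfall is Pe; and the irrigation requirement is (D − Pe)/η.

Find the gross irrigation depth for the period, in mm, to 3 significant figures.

ET₀ = 0.32 × (0.46 × 27.9 + 8.13) = 0.32 × 20.964 = 6.7085 mm/d
ETc = Kc × ET₀ = 1.26 × 6.7085 = 8.4527 mm/d
Crop demand D = ETc × 10 d = 8.4527 × 10 = 84.527 mm
D − Pe = 84.527 − 20.5 = 64.027 mm
Gross irrigation = 64.027 / 0.75 = 85.369 mm

85.4 mm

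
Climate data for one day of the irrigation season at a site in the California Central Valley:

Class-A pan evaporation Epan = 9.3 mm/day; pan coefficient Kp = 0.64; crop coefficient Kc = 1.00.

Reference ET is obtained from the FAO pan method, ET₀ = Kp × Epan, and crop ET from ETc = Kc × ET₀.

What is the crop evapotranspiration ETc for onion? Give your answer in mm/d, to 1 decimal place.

6.0 mm/d

ET₀ = 0.64 × 9.3 = 5.9520 mm/d
ETc = Kc × ET₀ = 1.00 × 5.9520 = 5.9520 mm/d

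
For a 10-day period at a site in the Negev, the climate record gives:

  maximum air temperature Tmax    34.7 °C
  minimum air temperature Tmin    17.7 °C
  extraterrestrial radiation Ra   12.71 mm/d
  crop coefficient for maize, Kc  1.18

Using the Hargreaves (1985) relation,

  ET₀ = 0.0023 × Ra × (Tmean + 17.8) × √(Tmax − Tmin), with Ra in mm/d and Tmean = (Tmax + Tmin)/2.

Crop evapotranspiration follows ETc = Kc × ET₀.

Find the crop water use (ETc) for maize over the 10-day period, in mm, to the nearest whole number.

Tmean = (34.7 + 17.7)/2 = 26.20 °C
ET₀ = 0.0023 × 12.71 × (26.20 + 17.8) × √17.0 = 0.0023 × 12.71 × 44.00 × 4.1231 = 5.3033 mm/d
ETc = Kc × ET₀ = 1.18 × 5.3033 = 6.2579 mm/d
Over 10 days: 6.2579 × 10 = 62.579 mm

63 mm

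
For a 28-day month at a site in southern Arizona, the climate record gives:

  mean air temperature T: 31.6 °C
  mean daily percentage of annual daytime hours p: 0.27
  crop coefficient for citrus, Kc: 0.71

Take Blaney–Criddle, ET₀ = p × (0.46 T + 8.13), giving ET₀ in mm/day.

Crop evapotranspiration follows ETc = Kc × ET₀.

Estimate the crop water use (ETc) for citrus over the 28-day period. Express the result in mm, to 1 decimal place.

ET₀ = 0.27 × (0.46 × 31.6 + 8.13) = 0.27 × 22.666 = 6.1198 mm/d
ETc = Kc × ET₀ = 0.71 × 6.1198 = 4.3451 mm/d
Over 28 days: 4.3451 × 28 = 121.663 mm

121.7 mm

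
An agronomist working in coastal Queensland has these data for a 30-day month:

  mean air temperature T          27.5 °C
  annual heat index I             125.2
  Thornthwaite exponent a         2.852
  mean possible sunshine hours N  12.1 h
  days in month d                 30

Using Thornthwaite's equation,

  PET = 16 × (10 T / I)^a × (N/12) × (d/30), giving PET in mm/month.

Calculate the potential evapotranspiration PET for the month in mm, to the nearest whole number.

10T/I = 10 × 27.5 / 125.2 = 2.1965
(10T/I)^a = 2.1965^2.852 = 9.4323
Uncorrected PET = 16 × 9.4323 = 150.917 mm
Correction = (N/12)(d/30) = (12.1/12)(30/30) = 1.0083
PET = 150.917 × 1.0083 = 152.170 mm/month

152 mm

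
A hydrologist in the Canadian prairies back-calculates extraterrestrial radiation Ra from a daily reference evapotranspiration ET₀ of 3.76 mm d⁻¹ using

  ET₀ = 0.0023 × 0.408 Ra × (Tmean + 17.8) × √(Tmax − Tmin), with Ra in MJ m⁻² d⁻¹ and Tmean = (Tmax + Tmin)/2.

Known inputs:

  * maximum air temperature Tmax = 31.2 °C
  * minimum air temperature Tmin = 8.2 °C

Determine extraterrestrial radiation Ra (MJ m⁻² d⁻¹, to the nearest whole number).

22 MJ m⁻² d⁻¹

Tmean = (31.2+8.2)/2 = 19.70 °C; ΔT = 23.0
Ra = ET₀ / [0.0023 × 0.408 × (Tmean+17.8) × √ΔT]
   = 3.76 / (0.0023 × 0.408 × 37.50 × 4.7958) = 22.280 MJ m⁻² d⁻¹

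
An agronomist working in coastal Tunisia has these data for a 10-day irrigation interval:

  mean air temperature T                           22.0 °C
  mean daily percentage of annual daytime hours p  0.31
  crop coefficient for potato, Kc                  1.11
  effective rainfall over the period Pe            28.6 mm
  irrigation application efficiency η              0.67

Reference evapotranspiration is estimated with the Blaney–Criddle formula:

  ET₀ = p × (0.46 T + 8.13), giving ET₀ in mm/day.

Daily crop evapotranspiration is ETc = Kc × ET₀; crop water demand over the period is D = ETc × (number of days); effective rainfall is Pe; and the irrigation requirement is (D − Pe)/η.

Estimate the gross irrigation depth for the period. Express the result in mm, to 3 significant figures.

ET₀ = 0.31 × (0.46 × 22.0 + 8.13) = 0.31 × 18.250 = 5.6575 mm/d
ETc = Kc × ET₀ = 1.11 × 5.6575 = 6.2798 mm/d
Crop demand D = ETc × 10 d = 6.2798 × 10 = 62.798 mm
D − Pe = 62.798 − 28.6 = 34.198 mm
Gross irrigation = 34.198 / 0.67 = 51.042 mm

51.0 mm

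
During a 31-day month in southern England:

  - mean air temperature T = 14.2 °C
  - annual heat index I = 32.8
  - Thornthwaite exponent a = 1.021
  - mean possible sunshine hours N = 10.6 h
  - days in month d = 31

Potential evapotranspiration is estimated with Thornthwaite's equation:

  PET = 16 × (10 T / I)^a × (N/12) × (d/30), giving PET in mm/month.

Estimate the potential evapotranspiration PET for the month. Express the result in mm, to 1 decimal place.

10T/I = 10 × 14.2 / 32.8 = 4.3293
(10T/I)^a = 4.3293^1.021 = 4.4646
Uncorrected PET = 16 × 4.4646 = 71.434 mm
Correction = (N/12)(d/30) = (10.6/12)(31/30) = 0.9128
PET = 71.434 × 0.9128 = 65.205 mm/month

65.2 mm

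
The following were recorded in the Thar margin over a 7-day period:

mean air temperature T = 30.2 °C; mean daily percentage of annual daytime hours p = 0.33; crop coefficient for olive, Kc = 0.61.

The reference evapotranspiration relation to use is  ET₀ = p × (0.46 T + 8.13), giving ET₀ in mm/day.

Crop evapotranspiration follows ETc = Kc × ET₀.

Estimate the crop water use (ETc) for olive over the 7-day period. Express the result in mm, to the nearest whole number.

31 mm

ET₀ = 0.33 × (0.46 × 30.2 + 8.13) = 0.33 × 22.022 = 7.2673 mm/d
ETc = Kc × ET₀ = 0.61 × 7.2673 = 4.4331 mm/d
Over 7 days: 4.4331 × 7 = 31.032 mm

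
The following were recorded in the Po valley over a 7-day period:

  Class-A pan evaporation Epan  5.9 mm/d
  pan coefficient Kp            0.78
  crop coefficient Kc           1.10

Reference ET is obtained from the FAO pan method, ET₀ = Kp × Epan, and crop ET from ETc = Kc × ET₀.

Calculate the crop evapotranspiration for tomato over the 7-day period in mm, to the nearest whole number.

ET₀ = 0.78 × 5.9 = 4.6020 mm/d
ETc = Kc × ET₀ = 1.10 × 4.6020 = 5.0622 mm/d
Over 7 days: 5.0622 × 7 = 35.435 mm

35 mm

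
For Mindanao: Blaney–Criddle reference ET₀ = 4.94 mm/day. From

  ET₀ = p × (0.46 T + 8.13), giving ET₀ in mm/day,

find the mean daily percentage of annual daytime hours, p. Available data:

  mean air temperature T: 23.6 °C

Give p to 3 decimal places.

0.260

p = ET₀ / (0.46 T + 8.13) = 4.94 / (0.46 × 23.6 + 8.13) = 4.94 / 18.986 = 0.2602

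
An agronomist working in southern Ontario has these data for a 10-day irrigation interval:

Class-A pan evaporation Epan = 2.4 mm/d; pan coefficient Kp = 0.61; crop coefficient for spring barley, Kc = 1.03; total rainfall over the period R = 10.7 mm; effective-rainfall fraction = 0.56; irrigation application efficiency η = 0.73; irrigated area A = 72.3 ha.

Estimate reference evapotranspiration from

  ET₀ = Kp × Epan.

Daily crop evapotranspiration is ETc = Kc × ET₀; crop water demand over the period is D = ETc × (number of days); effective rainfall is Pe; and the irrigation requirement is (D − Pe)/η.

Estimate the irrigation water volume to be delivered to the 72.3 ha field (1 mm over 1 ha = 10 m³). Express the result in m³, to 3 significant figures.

ET₀ = 0.61 × 2.4 = 1.4640 mm/d
ETc = Kc × ET₀ = 1.03 × 1.4640 = 1.5079 mm/d
Crop demand D = ETc × 10 d = 1.5079 × 10 = 15.079 mm
Pe = 0.56 × 10.7 = 5.992 mm
D − Pe = 15.079 − 5.992 = 9.087 mm
Gross irrigation = 9.087 / 0.73 = 12.448 mm
Volume = 12.448 mm × 72.3 ha × 10 = 8999.9 m³

9000 m³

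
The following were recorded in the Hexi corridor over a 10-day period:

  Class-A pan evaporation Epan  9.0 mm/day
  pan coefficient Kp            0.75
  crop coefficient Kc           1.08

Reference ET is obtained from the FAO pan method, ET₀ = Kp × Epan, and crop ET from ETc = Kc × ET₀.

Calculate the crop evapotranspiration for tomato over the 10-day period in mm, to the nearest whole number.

ET₀ = 0.75 × 9.0 = 6.7500 mm/d
ETc = Kc × ET₀ = 1.08 × 6.7500 = 7.2900 mm/d
Over 10 days: 7.2900 × 10 = 72.900 mm

73 mm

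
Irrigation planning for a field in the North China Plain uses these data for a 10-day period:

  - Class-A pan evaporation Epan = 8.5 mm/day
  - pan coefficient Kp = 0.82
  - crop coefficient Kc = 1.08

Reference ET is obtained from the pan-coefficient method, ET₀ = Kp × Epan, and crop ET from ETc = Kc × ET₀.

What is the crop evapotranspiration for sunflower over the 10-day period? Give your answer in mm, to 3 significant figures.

75.3 mm

ET₀ = 0.82 × 8.5 = 6.9700 mm/d
ETc = Kc × ET₀ = 1.08 × 6.9700 = 7.5276 mm/d
Over 10 days: 7.5276 × 10 = 75.276 mm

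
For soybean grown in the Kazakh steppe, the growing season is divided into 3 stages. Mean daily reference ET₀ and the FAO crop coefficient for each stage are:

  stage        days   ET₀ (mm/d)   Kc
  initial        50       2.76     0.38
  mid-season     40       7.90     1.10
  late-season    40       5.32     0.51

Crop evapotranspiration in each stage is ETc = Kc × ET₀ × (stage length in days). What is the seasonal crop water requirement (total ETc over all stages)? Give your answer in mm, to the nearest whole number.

509 mm

initial: 0.38 × 2.76 × 50 = 52.44 mm
mid-season: 1.10 × 7.90 × 40 = 347.60 mm
late-season: 0.51 × 5.32 × 40 = 108.53 mm
Seasonal total = 508.57 mm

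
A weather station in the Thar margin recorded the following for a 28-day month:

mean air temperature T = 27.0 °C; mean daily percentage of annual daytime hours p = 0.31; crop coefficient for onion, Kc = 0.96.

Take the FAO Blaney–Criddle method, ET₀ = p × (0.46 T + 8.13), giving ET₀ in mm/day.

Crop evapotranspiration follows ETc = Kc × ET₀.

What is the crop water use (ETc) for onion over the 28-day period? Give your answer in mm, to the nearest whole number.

171 mm

ET₀ = 0.31 × (0.46 × 27.0 + 8.13) = 0.31 × 20.550 = 6.3705 mm/d
ETc = Kc × ET₀ = 0.96 × 6.3705 = 6.1157 mm/d
Over 28 days: 6.1157 × 28 = 171.240 mm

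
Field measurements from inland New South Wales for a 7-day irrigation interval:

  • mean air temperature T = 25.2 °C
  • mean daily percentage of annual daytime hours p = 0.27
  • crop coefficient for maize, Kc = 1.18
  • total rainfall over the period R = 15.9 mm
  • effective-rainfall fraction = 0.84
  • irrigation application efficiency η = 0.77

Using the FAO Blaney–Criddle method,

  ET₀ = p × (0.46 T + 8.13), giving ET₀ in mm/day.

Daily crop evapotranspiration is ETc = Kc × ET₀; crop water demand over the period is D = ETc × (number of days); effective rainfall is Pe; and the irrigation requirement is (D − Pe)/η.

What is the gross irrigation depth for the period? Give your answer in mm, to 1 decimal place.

39.8 mm

ET₀ = 0.27 × (0.46 × 25.2 + 8.13) = 0.27 × 19.722 = 5.3249 mm/d
ETc = Kc × ET₀ = 1.18 × 5.3249 = 6.2834 mm/d
Crop demand D = ETc × 7 d = 6.2834 × 7 = 43.984 mm
Pe = 0.84 × 15.9 = 13.356 mm
D − Pe = 43.984 − 13.356 = 30.628 mm
Gross irrigation = 30.628 / 0.77 = 39.777 mm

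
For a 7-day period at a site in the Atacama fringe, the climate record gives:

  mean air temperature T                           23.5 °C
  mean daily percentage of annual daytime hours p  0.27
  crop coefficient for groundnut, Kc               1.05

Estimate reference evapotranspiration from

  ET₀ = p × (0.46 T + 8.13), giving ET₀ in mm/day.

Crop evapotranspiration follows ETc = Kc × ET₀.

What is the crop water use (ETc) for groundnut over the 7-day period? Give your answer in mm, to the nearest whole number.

38 mm

ET₀ = 0.27 × (0.46 × 23.5 + 8.13) = 0.27 × 18.940 = 5.1138 mm/d
ETc = Kc × ET₀ = 1.05 × 5.1138 = 5.3695 mm/d
Over 7 days: 5.3695 × 7 = 37.587 mm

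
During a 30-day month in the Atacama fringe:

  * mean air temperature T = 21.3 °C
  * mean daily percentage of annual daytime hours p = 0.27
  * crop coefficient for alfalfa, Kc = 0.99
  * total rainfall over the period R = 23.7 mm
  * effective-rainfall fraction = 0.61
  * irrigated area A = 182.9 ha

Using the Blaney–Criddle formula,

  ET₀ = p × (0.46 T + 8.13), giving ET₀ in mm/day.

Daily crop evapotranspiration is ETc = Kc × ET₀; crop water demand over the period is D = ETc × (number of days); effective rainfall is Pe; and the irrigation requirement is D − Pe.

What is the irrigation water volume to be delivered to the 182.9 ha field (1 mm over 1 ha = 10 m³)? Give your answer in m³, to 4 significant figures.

ET₀ = 0.27 × (0.46 × 21.3 + 8.13) = 0.27 × 17.928 = 4.8406 mm/d
ETc = Kc × ET₀ = 0.99 × 4.8406 = 4.7922 mm/d
Crop demand D = ETc × 30 d = 4.7922 × 30 = 143.766 mm
Pe = 0.61 × 23.7 = 14.457 mm
D − Pe = 143.766 − 14.457 = 129.309 mm
Volume = 129.309 mm × 182.9 ha × 10 = 236506.2 m³

236500 m³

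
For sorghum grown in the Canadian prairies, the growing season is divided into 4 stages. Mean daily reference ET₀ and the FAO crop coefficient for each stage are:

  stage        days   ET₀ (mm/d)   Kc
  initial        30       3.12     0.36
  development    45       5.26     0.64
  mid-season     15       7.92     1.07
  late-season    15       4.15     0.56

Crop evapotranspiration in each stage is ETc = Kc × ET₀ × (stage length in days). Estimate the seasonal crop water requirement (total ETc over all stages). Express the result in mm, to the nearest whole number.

347 mm

initial: 0.36 × 3.12 × 30 = 33.70 mm
development: 0.64 × 5.26 × 45 = 151.49 mm
mid-season: 1.07 × 7.92 × 15 = 127.12 mm
late-season: 0.56 × 4.15 × 15 = 34.86 mm
Seasonal total = 347.17 mm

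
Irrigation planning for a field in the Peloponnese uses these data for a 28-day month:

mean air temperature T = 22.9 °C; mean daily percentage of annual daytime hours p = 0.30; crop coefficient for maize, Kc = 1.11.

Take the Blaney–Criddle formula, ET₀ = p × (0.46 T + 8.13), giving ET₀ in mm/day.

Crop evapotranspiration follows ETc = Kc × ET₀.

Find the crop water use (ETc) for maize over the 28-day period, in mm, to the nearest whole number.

174 mm

ET₀ = 0.30 × (0.46 × 22.9 + 8.13) = 0.30 × 18.664 = 5.5992 mm/d
ETc = Kc × ET₀ = 1.11 × 5.5992 = 6.2151 mm/d
Over 28 days: 6.2151 × 28 = 174.023 mm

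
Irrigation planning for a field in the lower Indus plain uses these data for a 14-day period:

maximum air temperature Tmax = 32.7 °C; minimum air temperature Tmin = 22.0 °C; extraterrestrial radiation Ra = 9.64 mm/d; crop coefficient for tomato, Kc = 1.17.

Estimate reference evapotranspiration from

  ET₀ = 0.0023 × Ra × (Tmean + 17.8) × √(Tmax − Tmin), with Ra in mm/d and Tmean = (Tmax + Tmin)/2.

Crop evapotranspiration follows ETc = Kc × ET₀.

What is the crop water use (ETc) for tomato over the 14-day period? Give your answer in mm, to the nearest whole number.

54 mm

Tmean = (32.7 + 22.0)/2 = 27.35 °C
ET₀ = 0.0023 × 9.64 × (27.35 + 17.8) × √10.7 = 0.0023 × 9.64 × 45.15 × 3.2711 = 3.2746 mm/d
ETc = Kc × ET₀ = 1.17 × 3.2746 = 3.8313 mm/d
Over 14 days: 3.8313 × 14 = 53.638 mm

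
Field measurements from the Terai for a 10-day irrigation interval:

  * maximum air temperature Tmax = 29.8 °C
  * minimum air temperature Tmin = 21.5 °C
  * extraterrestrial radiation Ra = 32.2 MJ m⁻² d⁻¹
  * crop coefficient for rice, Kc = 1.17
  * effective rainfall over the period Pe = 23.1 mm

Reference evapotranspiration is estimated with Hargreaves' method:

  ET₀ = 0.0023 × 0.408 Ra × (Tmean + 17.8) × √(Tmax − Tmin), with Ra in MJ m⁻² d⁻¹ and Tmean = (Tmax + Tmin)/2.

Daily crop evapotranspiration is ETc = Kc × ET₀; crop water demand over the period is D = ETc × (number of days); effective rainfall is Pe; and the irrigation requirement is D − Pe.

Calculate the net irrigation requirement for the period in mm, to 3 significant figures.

21.2 mm

Tmean = (29.8 + 21.5)/2 = 25.65 °C
0.408 Ra = 0.408 × 32.2 = 13.1376 mm/d equivalent
ET₀ = 0.0023 × 13.1376 × (25.65 + 17.8) × √8.3 = 0.0023 × 13.1376 × 43.45 × 2.8810 = 3.7825 mm/d
ETc = Kc × ET₀ = 1.17 × 3.7825 = 4.4255 mm/d
Crop demand D = ETc × 10 d = 4.4255 × 10 = 44.255 mm
D − Pe = 44.255 − 23.1 = 21.155 mm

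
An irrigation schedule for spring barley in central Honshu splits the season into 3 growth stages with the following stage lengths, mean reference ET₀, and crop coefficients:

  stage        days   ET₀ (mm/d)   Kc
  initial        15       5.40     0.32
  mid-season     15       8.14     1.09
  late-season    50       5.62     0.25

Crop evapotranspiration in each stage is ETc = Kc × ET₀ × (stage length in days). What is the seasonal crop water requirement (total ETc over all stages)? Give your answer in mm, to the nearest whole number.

229 mm

initial: 0.32 × 5.40 × 15 = 25.92 mm
mid-season: 1.09 × 8.14 × 15 = 133.09 mm
late-season: 0.25 × 5.62 × 50 = 70.25 mm
Seasonal total = 229.26 mm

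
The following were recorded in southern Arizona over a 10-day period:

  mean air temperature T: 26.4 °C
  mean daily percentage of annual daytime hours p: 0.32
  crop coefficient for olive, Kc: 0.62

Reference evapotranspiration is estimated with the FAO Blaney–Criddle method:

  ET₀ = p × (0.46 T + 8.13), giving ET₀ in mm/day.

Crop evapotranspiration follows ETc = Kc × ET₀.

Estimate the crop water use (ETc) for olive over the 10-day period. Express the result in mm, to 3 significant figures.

ET₀ = 0.32 × (0.46 × 26.4 + 8.13) = 0.32 × 20.274 = 6.4877 mm/d
ETc = Kc × ET₀ = 0.62 × 6.4877 = 4.0224 mm/d
Over 10 days: 4.0224 × 10 = 40.224 mm

40.2 mm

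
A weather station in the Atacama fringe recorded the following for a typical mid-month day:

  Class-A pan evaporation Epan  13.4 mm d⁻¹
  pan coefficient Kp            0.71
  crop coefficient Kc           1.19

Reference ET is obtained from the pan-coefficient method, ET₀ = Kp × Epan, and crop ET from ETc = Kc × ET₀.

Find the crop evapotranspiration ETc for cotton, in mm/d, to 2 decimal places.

11.32 mm/d

ET₀ = 0.71 × 13.4 = 9.5140 mm/d
ETc = Kc × ET₀ = 1.19 × 9.5140 = 11.3217 mm/d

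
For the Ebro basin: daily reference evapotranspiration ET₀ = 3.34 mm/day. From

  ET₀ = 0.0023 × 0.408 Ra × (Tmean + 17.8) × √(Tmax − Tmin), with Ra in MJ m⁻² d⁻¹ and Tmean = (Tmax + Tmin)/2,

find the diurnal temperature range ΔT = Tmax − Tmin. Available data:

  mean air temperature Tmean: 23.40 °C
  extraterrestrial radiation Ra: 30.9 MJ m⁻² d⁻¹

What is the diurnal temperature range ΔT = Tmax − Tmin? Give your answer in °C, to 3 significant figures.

7.82 °C

√ΔT = ET₀ / [0.0023 × 0.408 × Ra × (Tmean+17.8)] = 3.34 / (0.0023 × 12.6072 × 41.20) = 2.7958
ΔT = 2.7958² = 7.816 °C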